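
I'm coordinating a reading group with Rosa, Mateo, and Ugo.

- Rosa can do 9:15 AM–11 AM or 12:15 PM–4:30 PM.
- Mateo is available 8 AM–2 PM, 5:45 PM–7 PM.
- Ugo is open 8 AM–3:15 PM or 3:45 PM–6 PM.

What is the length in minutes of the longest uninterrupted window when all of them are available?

Rosa ∩ Mateo: 09:15-11:00, 12:15-14:00.
Rosa ∩ Mateo ∩ Ugo: 09:15-11:00, 12:15-14:00.
The longest is 09:15-11:00 at 105 minutes.

105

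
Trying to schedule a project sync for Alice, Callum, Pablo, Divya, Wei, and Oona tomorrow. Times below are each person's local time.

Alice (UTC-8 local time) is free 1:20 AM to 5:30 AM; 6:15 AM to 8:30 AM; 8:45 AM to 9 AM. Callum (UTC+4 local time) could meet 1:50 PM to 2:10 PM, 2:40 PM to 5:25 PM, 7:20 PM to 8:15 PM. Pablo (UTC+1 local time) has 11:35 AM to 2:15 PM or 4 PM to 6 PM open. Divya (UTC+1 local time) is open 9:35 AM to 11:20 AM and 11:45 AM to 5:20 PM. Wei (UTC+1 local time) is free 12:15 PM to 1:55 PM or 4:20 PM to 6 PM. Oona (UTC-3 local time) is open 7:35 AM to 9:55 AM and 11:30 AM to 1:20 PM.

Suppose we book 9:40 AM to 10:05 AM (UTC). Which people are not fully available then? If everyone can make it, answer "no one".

Callum, Oona, Pablo, Wei

Alice in UTC: 09:20-13:30, 14:15-16:30, 16:45-17:00 (add 8h to convert from UTC-8).
Callum in UTC: 09:50-10:10, 10:40-13:25, 15:20-16:15 (subtract 4h to convert from UTC+4).
Pablo in UTC: 10:35-13:15, 15:00-17:00 (subtract 1h to convert from UTC+1).
Divya in UTC: 08:35-10:20, 10:45-16:20 (subtract 1h to convert from UTC+1).
Wei in UTC: 11:15-12:55, 15:20-17:00 (subtract 1h to convert from UTC+1).
Oona in UTC: 10:35-12:55, 14:30-16:20 (add 3h to convert from UTC-3).
Alice: free for 09:40-10:05. Callum: not fully free for 09:40-10:05. Pablo: not fully free for 09:40-10:05. Divya: free for 09:40-10:05. Wei: not fully free for 09:40-10:05. Oona: not fully free for 09:40-10:05.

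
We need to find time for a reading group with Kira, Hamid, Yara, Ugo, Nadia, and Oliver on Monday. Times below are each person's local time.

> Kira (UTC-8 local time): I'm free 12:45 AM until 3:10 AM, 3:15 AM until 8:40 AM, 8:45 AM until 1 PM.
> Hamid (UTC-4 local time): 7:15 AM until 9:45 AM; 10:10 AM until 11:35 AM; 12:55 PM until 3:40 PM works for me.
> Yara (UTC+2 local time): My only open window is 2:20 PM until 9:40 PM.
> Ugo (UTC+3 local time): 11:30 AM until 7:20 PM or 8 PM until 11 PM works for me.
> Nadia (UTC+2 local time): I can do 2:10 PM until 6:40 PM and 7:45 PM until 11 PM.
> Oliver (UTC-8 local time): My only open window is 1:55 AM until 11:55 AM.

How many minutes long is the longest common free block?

115

Kira in UTC: 08:45-11:10, 11:15-16:40, 16:45-21:00 (add 8h to convert from UTC-8).
Hamid in UTC: 11:15-13:45, 14:10-15:35, 16:55-19:40 (add 4h to convert from UTC-4).
Yara in UTC: 12:20-19:40 (subtract 2h to convert from UTC+2).
Ugo in UTC: 08:30-16:20, 17:00-20:00 (subtract 3h to convert from UTC+3).
Nadia in UTC: 12:10-16:40, 17:45-21:00 (subtract 2h to convert from UTC+2).
Oliver in UTC: 09:55-19:55 (add 8h to convert from UTC-8).
Kira ∩ Hamid: 11:15-13:45, 14:10-15:35, 16:55-19:40.
Kira ∩ Hamid ∩ Yara: 12:20-13:45, 14:10-15:35, 16:55-19:40.
Kira ∩ Hamid ∩ Yara ∩ Ugo: 12:20-13:45, 14:10-15:35, 17:00-19:40.
Kira ∩ Hamid ∩ Yara ∩ Ugo ∩ Nadia: 12:20-13:45, 14:10-15:35, 17:45-19:40.
Kira ∩ Hamid ∩ Yara ∩ Ugo ∩ Nadia ∩ Oliver: 12:20-13:45, 14:10-15:35, 17:45-19:40.
The longest is 17:45-19:40 at 115 minutes.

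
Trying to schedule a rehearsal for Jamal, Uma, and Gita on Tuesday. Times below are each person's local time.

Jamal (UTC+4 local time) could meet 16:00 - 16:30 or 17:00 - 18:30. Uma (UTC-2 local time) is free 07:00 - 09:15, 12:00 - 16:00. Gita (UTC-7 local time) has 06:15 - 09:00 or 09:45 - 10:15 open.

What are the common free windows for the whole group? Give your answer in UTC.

14:00-14:30

Jamal in UTC: 12:00-12:30, 13:00-14:30 (subtract 4h to convert from UTC+4).
Uma in UTC: 09:00-11:15, 14:00-18:00 (add 2h to convert from UTC-2).
Gita in UTC: 13:15-16:00, 16:45-17:15 (add 7h to convert from UTC-7).
Jamal ∩ Uma: 14:00-14:30.
Jamal ∩ Uma ∩ Gita: 14:00-14:30.
Those are the intersection windows.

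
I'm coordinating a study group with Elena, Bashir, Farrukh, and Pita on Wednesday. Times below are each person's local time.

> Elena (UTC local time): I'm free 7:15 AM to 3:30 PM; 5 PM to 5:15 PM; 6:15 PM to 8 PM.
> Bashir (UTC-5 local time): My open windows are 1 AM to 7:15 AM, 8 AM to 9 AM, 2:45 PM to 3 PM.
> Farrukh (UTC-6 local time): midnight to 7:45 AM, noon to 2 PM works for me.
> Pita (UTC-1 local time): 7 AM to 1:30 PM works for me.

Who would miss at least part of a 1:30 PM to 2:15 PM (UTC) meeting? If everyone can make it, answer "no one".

Elena in UTC: 07:15-15:30, 17:00-17:15, 18:15-20:00.
Bashir in UTC: 06:00-12:15, 13:00-14:00, 19:45-20:00 (add 5h to convert from UTC-5).
Farrukh in UTC: 06:00-13:45, 18:00-20:00 (add 6h to convert from UTC-6).
Pita in UTC: 08:00-14:30 (add 1h to convert from UTC-1).
Elena: free for 13:30-14:15. Bashir: not fully free for 13:30-14:15. Farrukh: not fully free for 13:30-14:15. Pita: free for 13:30-14:15.

Bashir, Farrukh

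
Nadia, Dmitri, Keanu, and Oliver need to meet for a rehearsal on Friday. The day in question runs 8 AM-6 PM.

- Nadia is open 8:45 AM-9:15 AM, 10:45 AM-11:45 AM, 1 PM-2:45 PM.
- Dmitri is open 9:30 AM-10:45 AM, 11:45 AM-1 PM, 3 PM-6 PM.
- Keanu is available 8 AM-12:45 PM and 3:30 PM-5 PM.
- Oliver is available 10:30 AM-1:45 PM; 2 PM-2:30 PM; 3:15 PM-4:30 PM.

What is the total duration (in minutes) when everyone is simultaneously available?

0

Nadia ∩ Dmitri: ∅.
Nadia ∩ Dmitri ∩ Keanu: ∅.
Nadia ∩ Dmitri ∩ Keanu ∩ Oliver: ∅.
There is no time when everyone is free.
There is no common window, so the total is 0 minutes.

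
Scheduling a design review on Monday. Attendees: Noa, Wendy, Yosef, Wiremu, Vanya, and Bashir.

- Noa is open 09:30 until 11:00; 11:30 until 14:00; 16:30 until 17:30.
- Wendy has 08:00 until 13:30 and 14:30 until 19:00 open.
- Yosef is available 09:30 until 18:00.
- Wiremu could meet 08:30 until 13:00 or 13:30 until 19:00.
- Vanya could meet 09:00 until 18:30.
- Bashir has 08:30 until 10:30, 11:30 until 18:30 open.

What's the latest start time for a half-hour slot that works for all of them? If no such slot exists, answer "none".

Noa ∩ Wendy: 09:30-11:00, 11:30-13:30, 16:30-17:30.
Noa ∩ Wendy ∩ Yosef: 09:30-11:00, 11:30-13:30, 16:30-17:30.
Noa ∩ Wendy ∩ Yosef ∩ Wiremu: 09:30-11:00, 11:30-13:00, 16:30-17:30.
Noa ∩ Wendy ∩ Yosef ∩ Wiremu ∩ Vanya: 09:30-11:00, 11:30-13:00, 16:30-17:30.
Noa ∩ Wendy ∩ Yosef ∩ Wiremu ∩ Vanya ∩ Bashir: 09:30-10:30, 11:30-13:00, 16:30-17:30.
The last common window of at least 30 minutes is 16:30-17:30; a 30-minute meeting can start as late as 17:00 and still end by 17:30.

17:00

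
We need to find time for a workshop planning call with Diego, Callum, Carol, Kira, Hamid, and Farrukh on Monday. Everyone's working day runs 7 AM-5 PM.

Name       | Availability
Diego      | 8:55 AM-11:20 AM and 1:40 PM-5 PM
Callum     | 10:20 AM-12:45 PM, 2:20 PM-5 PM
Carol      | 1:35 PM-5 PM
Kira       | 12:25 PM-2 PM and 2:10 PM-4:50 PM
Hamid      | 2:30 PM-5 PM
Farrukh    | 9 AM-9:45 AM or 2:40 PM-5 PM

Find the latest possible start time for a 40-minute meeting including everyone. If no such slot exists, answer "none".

Diego ∩ Callum: 10:20-11:20, 14:20-17:00.
Diego ∩ Callum ∩ Carol: 14:20-17:00.
Diego ∩ Callum ∩ Carol ∩ Kira: 14:20-16:50.
Diego ∩ Callum ∩ Carol ∩ Kira ∩ Hamid: 14:30-16:50.
Diego ∩ Callum ∩ Carol ∩ Kira ∩ Hamid ∩ Farrukh: 14:40-16:50.
The last common window of at least 40 minutes is 14:40-16:50; a 40-minute meeting can start as late as 16:10 and still end by 16:50.

16:10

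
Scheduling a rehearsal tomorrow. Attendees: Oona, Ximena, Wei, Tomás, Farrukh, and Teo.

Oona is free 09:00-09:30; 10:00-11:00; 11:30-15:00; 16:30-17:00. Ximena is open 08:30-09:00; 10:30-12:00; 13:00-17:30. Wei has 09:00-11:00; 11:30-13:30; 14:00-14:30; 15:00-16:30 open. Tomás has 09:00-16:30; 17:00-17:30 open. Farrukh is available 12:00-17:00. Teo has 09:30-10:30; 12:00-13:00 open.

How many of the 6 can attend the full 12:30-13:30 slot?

Oona, Wei, Tomás, and Farrukh can make the full 12:30-13:30 slot — that's 4.

4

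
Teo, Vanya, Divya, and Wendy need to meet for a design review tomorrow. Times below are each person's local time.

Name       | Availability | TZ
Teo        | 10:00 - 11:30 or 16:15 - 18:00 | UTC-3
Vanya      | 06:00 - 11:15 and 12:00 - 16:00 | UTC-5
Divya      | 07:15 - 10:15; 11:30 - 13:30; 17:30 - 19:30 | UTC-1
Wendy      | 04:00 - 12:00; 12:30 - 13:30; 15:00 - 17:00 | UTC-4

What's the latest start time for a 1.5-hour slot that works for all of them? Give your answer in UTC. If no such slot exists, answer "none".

Teo in UTC: 13:00-14:30, 19:15-21:00 (add 3h to convert from UTC-3).
Vanya in UTC: 11:00-16:15, 17:00-21:00 (add 5h to convert from UTC-5).
Divya in UTC: 08:15-11:15, 12:30-14:30, 18:30-20:30 (add 1h to convert from UTC-1).
Wendy in UTC: 08:00-16:00, 16:30-17:30, 19:00-21:00 (add 4h to convert from UTC-4).
Teo ∩ Vanya: 13:00-14:30, 19:15-21:00.
Teo ∩ Vanya ∩ Divya: 13:00-14:30, 19:15-20:30.
Teo ∩ Vanya ∩ Divya ∩ Wendy: 13:00-14:30, 19:15-20:30.
So the common availability across everyone is 13:00-14:30, 19:15-20:30.
The last common window of at least 90 minutes is 13:00-14:30; a 90-minute meeting can start as late as 13:00 and still end by 14:30.

13:00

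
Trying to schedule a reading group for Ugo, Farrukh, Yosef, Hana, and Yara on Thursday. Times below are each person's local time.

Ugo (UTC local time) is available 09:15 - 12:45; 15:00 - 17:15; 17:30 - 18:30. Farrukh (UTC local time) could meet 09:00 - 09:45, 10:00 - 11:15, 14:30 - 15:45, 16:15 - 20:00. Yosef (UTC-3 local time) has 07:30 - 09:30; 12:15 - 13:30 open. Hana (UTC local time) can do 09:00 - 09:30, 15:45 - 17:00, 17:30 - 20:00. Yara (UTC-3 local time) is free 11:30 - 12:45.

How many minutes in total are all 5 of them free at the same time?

0

Ugo in UTC: 09:15-12:45, 15:00-17:15, 17:30-18:30.
Farrukh in UTC: 09:00-09:45, 10:00-11:15, 14:30-15:45, 16:15-20:00.
Yosef in UTC: 10:30-12:30, 15:15-16:30 (add 3h to convert from UTC-3).
Hana in UTC: 09:00-09:30, 15:45-17:00, 17:30-20:00.
Yara in UTC: 14:30-15:45 (add 3h to convert from UTC-3).
Ugo ∩ Farrukh: 09:15-09:45, 10:00-11:15, 15:00-15:45, 16:15-17:15, 17:30-18:30.
Ugo ∩ Farrukh ∩ Yosef: 10:30-11:15, 15:15-15:45, 16:15-16:30.
Ugo ∩ Farrukh ∩ Yosef ∩ Hana: 16:15-16:30.
Ugo ∩ Farrukh ∩ Yosef ∩ Hana ∩ Yara: ∅.
There is no time when everyone is free.
There is no common window, so the total is 0 minutes.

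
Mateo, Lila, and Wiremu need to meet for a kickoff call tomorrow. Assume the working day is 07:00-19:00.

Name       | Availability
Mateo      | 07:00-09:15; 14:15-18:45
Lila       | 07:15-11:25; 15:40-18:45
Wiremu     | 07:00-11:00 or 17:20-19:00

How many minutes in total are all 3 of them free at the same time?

205

Mateo ∩ Lila: 07:15-09:15, 15:40-18:45.
Mateo ∩ Lila ∩ Wiremu: 07:15-09:15, 17:20-18:45.
Those are the intersection windows.
Summing the common windows: 120 + 85 = 205 minutes.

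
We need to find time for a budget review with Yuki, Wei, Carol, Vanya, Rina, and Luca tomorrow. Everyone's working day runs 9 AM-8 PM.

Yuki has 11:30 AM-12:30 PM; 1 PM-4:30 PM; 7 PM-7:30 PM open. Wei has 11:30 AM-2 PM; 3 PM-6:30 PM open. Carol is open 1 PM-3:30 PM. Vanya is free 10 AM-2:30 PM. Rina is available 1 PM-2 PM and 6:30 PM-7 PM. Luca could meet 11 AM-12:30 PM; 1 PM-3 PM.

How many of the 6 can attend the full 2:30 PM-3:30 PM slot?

Yuki and Carol can make the full 14:30-15:30 slot — that's 2.

2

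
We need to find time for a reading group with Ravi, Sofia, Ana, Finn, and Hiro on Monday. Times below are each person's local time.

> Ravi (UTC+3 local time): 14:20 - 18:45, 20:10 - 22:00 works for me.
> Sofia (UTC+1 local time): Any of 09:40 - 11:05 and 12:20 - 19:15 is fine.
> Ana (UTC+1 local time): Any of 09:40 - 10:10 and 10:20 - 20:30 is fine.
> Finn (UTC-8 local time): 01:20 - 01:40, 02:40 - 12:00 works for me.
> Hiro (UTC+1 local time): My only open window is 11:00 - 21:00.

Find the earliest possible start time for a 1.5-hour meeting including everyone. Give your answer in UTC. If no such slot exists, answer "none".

11:20

Ravi in UTC: 11:20-15:45, 17:10-19:00 (subtract 3h to convert from UTC+3).
Sofia in UTC: 08:40-10:05, 11:20-18:15 (subtract 1h to convert from UTC+1).
Ana in UTC: 08:40-09:10, 09:20-19:30 (subtract 1h to convert from UTC+1).
Finn in UTC: 09:20-09:40, 10:40-20:00 (add 8h to convert from UTC-8).
Hiro in UTC: 10:00-20:00 (subtract 1h to convert from UTC+1).
Ravi ∩ Sofia: 11:20-15:45, 17:10-18:15.
Ravi ∩ Sofia ∩ Ana: 11:20-15:45, 17:10-18:15.
Ravi ∩ Sofia ∩ Ana ∩ Finn: 11:20-15:45, 17:10-18:15.
Ravi ∩ Sofia ∩ Ana ∩ Finn ∩ Hiro: 11:20-15:45, 17:10-18:15.
The first common window of at least 90 minutes is 11:20-15:45, so the earliest start is 11:20.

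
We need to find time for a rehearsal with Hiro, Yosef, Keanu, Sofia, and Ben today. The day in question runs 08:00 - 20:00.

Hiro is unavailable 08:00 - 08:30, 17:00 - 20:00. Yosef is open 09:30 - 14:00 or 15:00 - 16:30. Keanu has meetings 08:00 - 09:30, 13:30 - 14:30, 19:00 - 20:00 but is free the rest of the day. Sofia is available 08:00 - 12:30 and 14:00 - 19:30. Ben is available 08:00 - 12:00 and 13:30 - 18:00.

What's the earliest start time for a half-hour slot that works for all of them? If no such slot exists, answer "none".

09:30

Hiro free: 08:30-17:00 (invert busy blocks within the working day).
Yosef free: 09:30-14:00, 15:00-16:30.
Keanu free: 09:30-13:30, 14:30-19:00 (invert busy blocks within the working day).
Sofia free: 08:00-12:30, 14:00-19:30.
Ben free: 08:00-12:00, 13:30-18:00.
Hiro ∩ Yosef: 09:30-14:00, 15:00-16:30.
Hiro ∩ Yosef ∩ Keanu: 09:30-13:30, 15:00-16:30.
Hiro ∩ Yosef ∩ Keanu ∩ Sofia: 09:30-12:30, 15:00-16:30.
Hiro ∩ Yosef ∩ Keanu ∩ Sofia ∩ Ben: 09:30-12:00, 15:00-16:30.
The first common window of at least 30 minutes is 09:30-12:00, so the earliest start is 09:30.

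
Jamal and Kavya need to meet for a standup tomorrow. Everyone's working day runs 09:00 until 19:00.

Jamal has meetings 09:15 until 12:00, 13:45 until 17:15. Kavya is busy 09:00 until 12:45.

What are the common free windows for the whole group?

12:45-13:45, 17:15-19:00

Jamal free: 09:00-09:15, 12:00-13:45, 17:15-19:00 (invert busy blocks within the working day).
Kavya free: 12:45-19:00 (invert busy blocks within the working day).
Jamal ∩ Kavya: 12:45-13:45, 17:15-19:00.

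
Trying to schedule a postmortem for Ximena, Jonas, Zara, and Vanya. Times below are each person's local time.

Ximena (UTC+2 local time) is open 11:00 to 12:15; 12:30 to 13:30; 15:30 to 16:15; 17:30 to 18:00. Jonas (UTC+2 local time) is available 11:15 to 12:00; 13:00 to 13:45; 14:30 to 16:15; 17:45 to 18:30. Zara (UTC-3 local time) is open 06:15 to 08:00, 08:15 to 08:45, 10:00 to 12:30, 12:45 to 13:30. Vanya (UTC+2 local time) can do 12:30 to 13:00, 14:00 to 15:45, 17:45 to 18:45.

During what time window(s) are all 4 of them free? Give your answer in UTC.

Ximena in UTC: 09:00-10:15, 10:30-11:30, 13:30-14:15, 15:30-16:00 (subtract 2h to convert from UTC+2).
Jonas in UTC: 09:15-10:00, 11:00-11:45, 12:30-14:15, 15:45-16:30 (subtract 2h to convert from UTC+2).
Zara in UTC: 09:15-11:00, 11:15-11:45, 13:00-15:30, 15:45-16:30 (add 3h to convert from UTC-3).
Vanya in UTC: 10:30-11:00, 12:00-13:45, 15:45-16:45 (subtract 2h to convert from UTC+2).
Ximena ∩ Jonas: 09:15-10:00, 11:00-11:30, 13:30-14:15, 15:45-16:00.
Ximena ∩ Jonas ∩ Zara: 09:15-10:00, 11:15-11:30, 13:30-14:15, 15:45-16:00.
Ximena ∩ Jonas ∩ Zara ∩ Vanya: 13:30-13:45, 15:45-16:00.
Those are the intersection windows.

13:30-13:45, 15:45-16:00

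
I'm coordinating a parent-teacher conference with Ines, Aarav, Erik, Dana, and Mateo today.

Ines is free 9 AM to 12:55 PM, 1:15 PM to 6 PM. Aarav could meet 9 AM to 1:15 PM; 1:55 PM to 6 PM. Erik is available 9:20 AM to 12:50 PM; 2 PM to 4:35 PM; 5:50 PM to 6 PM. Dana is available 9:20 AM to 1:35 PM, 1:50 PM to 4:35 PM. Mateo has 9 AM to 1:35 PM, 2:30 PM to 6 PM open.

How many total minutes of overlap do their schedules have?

Ines ∩ Aarav: 09:00-12:55, 13:55-18:00.
Ines ∩ Aarav ∩ Erik: 09:20-12:50, 14:00-16:35, 17:50-18:00.
Ines ∩ Aarav ∩ Erik ∩ Dana: 09:20-12:50, 14:00-16:35.
Ines ∩ Aarav ∩ Erik ∩ Dana ∩ Mateo: 09:20-12:50, 14:30-16:35.
Summing the common windows: 210 + 125 = 335 minutes.

335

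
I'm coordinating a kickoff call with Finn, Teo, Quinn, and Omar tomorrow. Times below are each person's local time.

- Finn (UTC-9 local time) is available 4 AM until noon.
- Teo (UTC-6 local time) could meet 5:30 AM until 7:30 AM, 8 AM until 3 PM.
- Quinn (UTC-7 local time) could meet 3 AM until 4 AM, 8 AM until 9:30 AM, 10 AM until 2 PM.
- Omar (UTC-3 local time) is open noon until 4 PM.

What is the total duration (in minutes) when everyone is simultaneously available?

Finn in UTC: 13:00-21:00 (add 9h to convert from UTC-9).
Teo in UTC: 11:30-13:30, 14:00-21:00 (add 6h to convert from UTC-6).
Quinn in UTC: 10:00-11:00, 15:00-16:30, 17:00-21:00 (add 7h to convert from UTC-7).
Omar in UTC: 15:00-19:00 (add 3h to convert from UTC-3).
Finn ∩ Teo: 13:00-13:30, 14:00-21:00.
Finn ∩ Teo ∩ Quinn: 15:00-16:30, 17:00-21:00.
Finn ∩ Teo ∩ Quinn ∩ Omar: 15:00-16:30, 17:00-19:00.
Those are the intersection windows.
Summing the common windows: 90 + 120 = 210 minutes.

210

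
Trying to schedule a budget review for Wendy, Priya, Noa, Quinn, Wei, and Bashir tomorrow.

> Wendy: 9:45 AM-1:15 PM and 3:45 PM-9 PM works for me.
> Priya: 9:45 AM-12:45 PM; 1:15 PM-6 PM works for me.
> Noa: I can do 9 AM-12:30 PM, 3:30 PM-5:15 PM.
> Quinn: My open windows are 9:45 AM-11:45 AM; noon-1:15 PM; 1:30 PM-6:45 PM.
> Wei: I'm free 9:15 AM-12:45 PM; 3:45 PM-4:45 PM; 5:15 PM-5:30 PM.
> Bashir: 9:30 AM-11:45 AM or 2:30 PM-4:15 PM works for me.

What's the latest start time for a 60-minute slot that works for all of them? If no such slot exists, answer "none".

10:45

Wendy ∩ Priya: 09:45-12:45, 15:45-18:00.
Wendy ∩ Priya ∩ Noa: 09:45-12:30, 15:45-17:15.
Wendy ∩ Priya ∩ Noa ∩ Quinn: 09:45-11:45, 12:00-12:30, 15:45-17:15.
Wendy ∩ Priya ∩ Noa ∩ Quinn ∩ Wei: 09:45-11:45, 12:00-12:30, 15:45-16:45.
Wendy ∩ Priya ∩ Noa ∩ Quinn ∩ Wei ∩ Bashir: 09:45-11:45, 15:45-16:15.
The last common window of at least 60 minutes is 09:45-11:45; a 60-minute meeting can start as late as 10:45 and still end by 11:45.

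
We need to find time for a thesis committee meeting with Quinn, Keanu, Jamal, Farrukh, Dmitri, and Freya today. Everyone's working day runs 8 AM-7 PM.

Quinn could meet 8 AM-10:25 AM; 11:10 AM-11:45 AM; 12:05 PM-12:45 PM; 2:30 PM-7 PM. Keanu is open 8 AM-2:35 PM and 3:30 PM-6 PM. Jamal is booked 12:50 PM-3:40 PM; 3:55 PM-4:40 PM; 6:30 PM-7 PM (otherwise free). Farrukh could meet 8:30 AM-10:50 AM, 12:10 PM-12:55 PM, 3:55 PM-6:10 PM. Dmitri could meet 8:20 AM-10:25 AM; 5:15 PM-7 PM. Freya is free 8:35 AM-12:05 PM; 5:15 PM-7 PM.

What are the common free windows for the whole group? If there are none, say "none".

Quinn free: 08:00-10:25, 11:10-11:45, 12:05-12:45, 14:30-19:00.
Keanu free: 08:00-14:35, 15:30-18:00.
Jamal free: 08:00-12:50, 15:40-15:55, 16:40-18:30 (invert busy blocks within the working day).
Farrukh free: 08:30-10:50, 12:10-12:55, 15:55-18:10.
Dmitri free: 08:20-10:25, 17:15-19:00.
Freya free: 08:35-12:05, 17:15-19:00.
Quinn ∩ Keanu: 08:00-10:25, 11:10-11:45, 12:05-12:45, 14:30-14:35, 15:30-18:00.
Quinn ∩ Keanu ∩ Jamal: 08:00-10:25, 11:10-11:45, 12:05-12:45, 15:40-15:55, 16:40-18:00.
Quinn ∩ Keanu ∩ Jamal ∩ Farrukh: 08:30-10:25, 12:10-12:45, 16:40-18:00.
Quinn ∩ Keanu ∩ Jamal ∩ Farrukh ∩ Dmitri: 08:30-10:25, 17:15-18:00.
Quinn ∩ Keanu ∩ Jamal ∩ Farrukh ∩ Dmitri ∩ Freya: 08:35-10:25, 17:15-18:00.
Those are the intersection windows.

08:35-10:25, 17:15-18:00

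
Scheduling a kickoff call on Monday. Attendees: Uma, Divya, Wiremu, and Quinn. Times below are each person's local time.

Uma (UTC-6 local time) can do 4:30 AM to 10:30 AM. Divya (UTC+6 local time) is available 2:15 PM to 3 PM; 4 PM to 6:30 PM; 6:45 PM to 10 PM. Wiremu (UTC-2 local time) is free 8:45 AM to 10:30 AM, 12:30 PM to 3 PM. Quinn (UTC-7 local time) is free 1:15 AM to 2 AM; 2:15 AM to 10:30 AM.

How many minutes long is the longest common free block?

105

Uma in UTC: 10:30-16:30 (add 6h to convert from UTC-6).
Divya in UTC: 08:15-09:00, 10:00-12:30, 12:45-16:00 (subtract 6h to convert from UTC+6).
Wiremu in UTC: 10:45-12:30, 14:30-17:00 (add 2h to convert from UTC-2).
Quinn in UTC: 08:15-09:00, 09:15-17:30 (add 7h to convert from UTC-7).
Uma ∩ Divya: 10:30-12:30, 12:45-16:00.
Uma ∩ Divya ∩ Wiremu: 10:45-12:30, 14:30-16:00.
Uma ∩ Divya ∩ Wiremu ∩ Quinn: 10:45-12:30, 14:30-16:00.
The longest is 10:45-12:30 at 105 minutes.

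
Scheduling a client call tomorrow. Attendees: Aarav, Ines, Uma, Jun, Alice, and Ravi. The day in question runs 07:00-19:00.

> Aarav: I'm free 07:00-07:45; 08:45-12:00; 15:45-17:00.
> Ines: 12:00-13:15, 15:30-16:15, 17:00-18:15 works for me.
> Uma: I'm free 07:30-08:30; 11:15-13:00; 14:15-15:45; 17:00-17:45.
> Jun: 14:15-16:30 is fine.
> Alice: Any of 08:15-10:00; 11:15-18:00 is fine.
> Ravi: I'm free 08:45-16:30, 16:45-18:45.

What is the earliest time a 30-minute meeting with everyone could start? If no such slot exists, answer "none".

Aarav ∩ Ines: 15:45-16:15.
Aarav ∩ Ines ∩ Uma: ∅.
Aarav ∩ Ines ∩ Uma ∩ Jun: ∅.
Aarav ∩ Ines ∩ Uma ∩ Jun ∩ Alice: ∅.
Aarav ∩ Ines ∩ Uma ∩ Jun ∩ Alice ∩ Ravi: ∅.
There is no time when everyone is free.
No common window is at least 30 minutes long.

none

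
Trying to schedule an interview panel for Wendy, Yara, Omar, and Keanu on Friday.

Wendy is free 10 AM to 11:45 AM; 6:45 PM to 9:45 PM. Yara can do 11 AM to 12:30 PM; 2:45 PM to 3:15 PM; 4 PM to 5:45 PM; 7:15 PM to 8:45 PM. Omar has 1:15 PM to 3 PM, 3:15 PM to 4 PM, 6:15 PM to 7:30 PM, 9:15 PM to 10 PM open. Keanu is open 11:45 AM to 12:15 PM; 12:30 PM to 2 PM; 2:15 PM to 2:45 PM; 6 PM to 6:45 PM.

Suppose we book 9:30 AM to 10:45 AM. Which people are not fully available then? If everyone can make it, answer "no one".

Wendy: not fully free for 09:30-10:45. Yara: not fully free for 09:30-10:45. Omar: not fully free for 09:30-10:45. Keanu: not fully free for 09:30-10:45.

Keanu, Omar, Wendy, Yara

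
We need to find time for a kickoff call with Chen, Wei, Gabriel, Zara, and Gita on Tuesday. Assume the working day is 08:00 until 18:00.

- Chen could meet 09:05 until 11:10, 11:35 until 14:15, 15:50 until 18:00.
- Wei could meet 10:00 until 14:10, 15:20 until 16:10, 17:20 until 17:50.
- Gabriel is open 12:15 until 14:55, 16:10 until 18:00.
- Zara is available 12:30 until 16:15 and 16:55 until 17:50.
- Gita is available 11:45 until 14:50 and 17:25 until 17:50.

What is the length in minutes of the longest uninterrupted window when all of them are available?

Chen ∩ Wei: 10:00-11:10, 11:35-14:10, 15:50-16:10, 17:20-17:50.
Chen ∩ Wei ∩ Gabriel: 12:15-14:10, 17:20-17:50.
Chen ∩ Wei ∩ Gabriel ∩ Zara: 12:30-14:10, 17:20-17:50.
Chen ∩ Wei ∩ Gabriel ∩ Zara ∩ Gita: 12:30-14:10, 17:25-17:50.
The longest is 12:30-14:10 at 100 minutes.

100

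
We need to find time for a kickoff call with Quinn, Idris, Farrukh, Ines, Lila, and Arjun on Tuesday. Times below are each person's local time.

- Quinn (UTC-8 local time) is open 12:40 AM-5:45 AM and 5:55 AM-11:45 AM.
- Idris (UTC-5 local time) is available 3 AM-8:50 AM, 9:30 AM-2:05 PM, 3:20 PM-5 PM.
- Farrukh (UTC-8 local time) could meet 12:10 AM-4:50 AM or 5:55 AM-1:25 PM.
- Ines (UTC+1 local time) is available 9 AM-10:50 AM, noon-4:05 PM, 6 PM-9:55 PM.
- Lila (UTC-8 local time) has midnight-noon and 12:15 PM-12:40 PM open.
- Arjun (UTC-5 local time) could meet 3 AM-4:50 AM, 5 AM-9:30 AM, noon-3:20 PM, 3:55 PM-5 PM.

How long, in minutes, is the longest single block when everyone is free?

Quinn in UTC: 08:40-13:45, 13:55-19:45 (add 8h to convert from UTC-8).
Idris in UTC: 08:00-13:50, 14:30-19:05, 20:20-22:00 (add 5h to convert from UTC-5).
Farrukh in UTC: 08:10-12:50, 13:55-21:25 (add 8h to convert from UTC-8).
Ines in UTC: 08:00-09:50, 11:00-15:05, 17:00-20:55 (subtract 1h to convert from UTC+1).
Lila in UTC: 08:00-20:00, 20:15-20:40 (add 8h to convert from UTC-8).
Arjun in UTC: 08:00-09:50, 10:00-14:30, 17:00-20:20, 20:55-22:00 (add 5h to convert from UTC-5).
Quinn ∩ Idris: 08:40-13:45, 14:30-19:05.
Quinn ∩ Idris ∩ Farrukh: 08:40-12:50, 14:30-19:05.
Quinn ∩ Idris ∩ Farrukh ∩ Ines: 08:40-09:50, 11:00-12:50, 14:30-15:05, 17:00-19:05.
Quinn ∩ Idris ∩ Farrukh ∩ Ines ∩ Lila: 08:40-09:50, 11:00-12:50, 14:30-15:05, 17:00-19:05.
Quinn ∩ Idris ∩ Farrukh ∩ Ines ∩ Lila ∩ Arjun: 08:40-09:50, 11:00-12:50, 17:00-19:05.
Those are the intersection windows.
The longest is 17:00-19:05 at 125 minutes.

125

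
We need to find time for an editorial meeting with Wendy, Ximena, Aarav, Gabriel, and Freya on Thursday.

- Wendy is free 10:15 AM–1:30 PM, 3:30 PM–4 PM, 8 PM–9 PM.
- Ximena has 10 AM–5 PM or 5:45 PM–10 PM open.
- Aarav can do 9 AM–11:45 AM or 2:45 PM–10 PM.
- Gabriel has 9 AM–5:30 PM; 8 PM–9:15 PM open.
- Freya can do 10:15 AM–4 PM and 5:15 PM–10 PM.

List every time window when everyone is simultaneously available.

10:15-11:45, 15:30-16:00, 20:00-21:00

Wendy ∩ Ximena: 10:15-13:30, 15:30-16:00, 20:00-21:00.
Wendy ∩ Ximena ∩ Aarav: 10:15-11:45, 15:30-16:00, 20:00-21:00.
Wendy ∩ Ximena ∩ Aarav ∩ Gabriel: 10:15-11:45, 15:30-16:00, 20:00-21:00.
Wendy ∩ Ximena ∩ Aarav ∩ Gabriel ∩ Freya: 10:15-11:45, 15:30-16:00, 20:00-21:00.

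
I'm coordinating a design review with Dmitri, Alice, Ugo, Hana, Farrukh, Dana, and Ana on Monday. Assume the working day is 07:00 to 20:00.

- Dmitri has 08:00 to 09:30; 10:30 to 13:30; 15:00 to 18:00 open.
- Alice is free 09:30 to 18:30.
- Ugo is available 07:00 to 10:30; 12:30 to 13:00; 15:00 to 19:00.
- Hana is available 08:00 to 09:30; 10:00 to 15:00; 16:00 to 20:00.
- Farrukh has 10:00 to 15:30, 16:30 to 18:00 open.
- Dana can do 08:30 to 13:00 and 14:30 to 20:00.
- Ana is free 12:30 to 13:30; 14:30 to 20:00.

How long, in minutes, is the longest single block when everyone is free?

90

Dmitri ∩ Alice: 10:30-13:30, 15:00-18:00.
Dmitri ∩ Alice ∩ Ugo: 12:30-13:00, 15:00-18:00.
Dmitri ∩ Alice ∩ Ugo ∩ Hana: 12:30-13:00, 16:00-18:00.
Dmitri ∩ Alice ∩ Ugo ∩ Hana ∩ Farrukh: 12:30-13:00, 16:30-18:00.
Dmitri ∩ Alice ∩ Ugo ∩ Hana ∩ Farrukh ∩ Dana: 12:30-13:00, 16:30-18:00.
Dmitri ∩ Alice ∩ Ugo ∩ Hana ∩ Farrukh ∩ Dana ∩ Ana: 12:30-13:00, 16:30-18:00.
The longest is 16:30-18:00 at 90 minutes.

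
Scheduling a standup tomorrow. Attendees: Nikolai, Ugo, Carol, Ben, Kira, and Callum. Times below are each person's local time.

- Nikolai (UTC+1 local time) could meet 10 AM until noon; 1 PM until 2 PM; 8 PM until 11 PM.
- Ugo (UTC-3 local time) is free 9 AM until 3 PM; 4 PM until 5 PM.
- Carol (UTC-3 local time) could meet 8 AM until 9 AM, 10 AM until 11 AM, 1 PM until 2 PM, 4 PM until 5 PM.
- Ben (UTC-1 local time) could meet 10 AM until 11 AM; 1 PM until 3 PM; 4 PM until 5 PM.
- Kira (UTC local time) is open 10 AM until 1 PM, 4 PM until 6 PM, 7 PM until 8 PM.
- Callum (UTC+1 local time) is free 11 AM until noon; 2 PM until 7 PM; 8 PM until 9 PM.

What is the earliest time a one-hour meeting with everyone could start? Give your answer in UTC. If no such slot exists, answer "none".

none

Nikolai in UTC: 09:00-11:00, 12:00-13:00, 19:00-22:00 (subtract 1h to convert from UTC+1).
Ugo in UTC: 12:00-18:00, 19:00-20:00 (add 3h to convert from UTC-3).
Carol in UTC: 11:00-12:00, 13:00-14:00, 16:00-17:00, 19:00-20:00 (add 3h to convert from UTC-3).
Ben in UTC: 11:00-12:00, 14:00-16:00, 17:00-18:00 (add 1h to convert from UTC-1).
Kira in UTC: 10:00-13:00, 16:00-18:00, 19:00-20:00.
Callum in UTC: 10:00-11:00, 13:00-18:00, 19:00-20:00 (subtract 1h to convert from UTC+1).
Nikolai ∩ Ugo: 12:00-13:00, 19:00-20:00.
Nikolai ∩ Ugo ∩ Carol: 19:00-20:00.
Nikolai ∩ Ugo ∩ Carol ∩ Ben: ∅.
Nikolai ∩ Ugo ∩ Carol ∩ Ben ∩ Kira: ∅.
Nikolai ∩ Ugo ∩ Carol ∩ Ben ∩ Kira ∩ Callum: ∅.
There is no time when everyone is free.
No common window is at least 60 minutes long.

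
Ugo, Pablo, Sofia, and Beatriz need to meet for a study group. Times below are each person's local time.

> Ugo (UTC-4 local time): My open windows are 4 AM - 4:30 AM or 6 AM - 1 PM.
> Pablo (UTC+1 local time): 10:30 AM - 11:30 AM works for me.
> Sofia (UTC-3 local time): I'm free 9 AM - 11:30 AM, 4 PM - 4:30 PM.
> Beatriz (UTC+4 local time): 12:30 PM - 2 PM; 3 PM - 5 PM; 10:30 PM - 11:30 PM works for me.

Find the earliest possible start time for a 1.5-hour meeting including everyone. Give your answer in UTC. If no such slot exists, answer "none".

none

Ugo in UTC: 08:00-08:30, 10:00-17:00 (add 4h to convert from UTC-4).
Pablo in UTC: 09:30-10:30 (subtract 1h to convert from UTC+1).
Sofia in UTC: 12:00-14:30, 19:00-19:30 (add 3h to convert from UTC-3).
Beatriz in UTC: 08:30-10:00, 11:00-13:00, 18:30-19:30 (subtract 4h to convert from UTC+4).
Ugo ∩ Pablo: 10:00-10:30.
Ugo ∩ Pablo ∩ Sofia: ∅.
Ugo ∩ Pablo ∩ Sofia ∩ Beatriz: ∅.
There is no time when everyone is free.
No common window is at least 90 minutes long.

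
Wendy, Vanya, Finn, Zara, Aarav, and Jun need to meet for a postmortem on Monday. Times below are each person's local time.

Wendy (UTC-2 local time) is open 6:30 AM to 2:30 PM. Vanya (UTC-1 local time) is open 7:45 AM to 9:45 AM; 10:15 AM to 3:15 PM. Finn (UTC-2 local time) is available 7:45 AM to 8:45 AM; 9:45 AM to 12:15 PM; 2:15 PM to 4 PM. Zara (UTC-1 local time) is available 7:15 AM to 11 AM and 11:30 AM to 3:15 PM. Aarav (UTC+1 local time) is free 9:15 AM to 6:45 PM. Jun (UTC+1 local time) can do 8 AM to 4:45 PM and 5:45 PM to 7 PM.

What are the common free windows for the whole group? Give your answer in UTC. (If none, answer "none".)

Wendy in UTC: 08:30-16:30 (add 2h to convert from UTC-2).
Vanya in UTC: 08:45-10:45, 11:15-16:15 (add 1h to convert from UTC-1).
Finn in UTC: 09:45-10:45, 11:45-14:15, 16:15-18:00 (add 2h to convert from UTC-2).
Zara in UTC: 08:15-12:00, 12:30-16:15 (add 1h to convert from UTC-1).
Aarav in UTC: 08:15-17:45 (subtract 1h to convert from UTC+1).
Jun in UTC: 07:00-15:45, 16:45-18:00 (subtract 1h to convert from UTC+1).
Wendy ∩ Vanya: 08:45-10:45, 11:15-16:15.
Wendy ∩ Vanya ∩ Finn: 09:45-10:45, 11:45-14:15.
Wendy ∩ Vanya ∩ Finn ∩ Zara: 09:45-10:45, 11:45-12:00, 12:30-14:15.
Wendy ∩ Vanya ∩ Finn ∩ Zara ∩ Aarav: 09:45-10:45, 11:45-12:00, 12:30-14:15.
Wendy ∩ Vanya ∩ Finn ∩ Zara ∩ Aarav ∩ Jun: 09:45-10:45, 11:45-12:00, 12:30-14:15.

09:45-10:45, 11:45-12:00, 12:30-14:15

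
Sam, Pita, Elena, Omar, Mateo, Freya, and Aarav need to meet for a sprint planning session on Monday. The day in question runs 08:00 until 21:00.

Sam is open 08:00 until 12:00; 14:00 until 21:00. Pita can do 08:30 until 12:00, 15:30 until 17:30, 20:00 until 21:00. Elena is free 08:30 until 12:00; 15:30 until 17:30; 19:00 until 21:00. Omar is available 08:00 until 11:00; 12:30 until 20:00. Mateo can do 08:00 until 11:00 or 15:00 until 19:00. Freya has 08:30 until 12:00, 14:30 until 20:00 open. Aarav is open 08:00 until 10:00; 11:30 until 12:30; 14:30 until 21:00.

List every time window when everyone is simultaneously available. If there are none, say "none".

Sam ∩ Pita: 08:30-12:00, 15:30-17:30, 20:00-21:00.
Sam ∩ Pita ∩ Elena: 08:30-12:00, 15:30-17:30, 20:00-21:00.
Sam ∩ Pita ∩ Elena ∩ Omar: 08:30-11:00, 15:30-17:30.
Sam ∩ Pita ∩ Elena ∩ Omar ∩ Mateo: 08:30-11:00, 15:30-17:30.
Sam ∩ Pita ∩ Elena ∩ Omar ∩ Mateo ∩ Freya: 08:30-11:00, 15:30-17:30.
Sam ∩ Pita ∩ Elena ∩ Omar ∩ Mateo ∩ Freya ∩ Aarav: 08:30-10:00, 15:30-17:30.
So the common availability across everyone is 08:30-10:00, 15:30-17:30.

08:30-10:00, 15:30-17:30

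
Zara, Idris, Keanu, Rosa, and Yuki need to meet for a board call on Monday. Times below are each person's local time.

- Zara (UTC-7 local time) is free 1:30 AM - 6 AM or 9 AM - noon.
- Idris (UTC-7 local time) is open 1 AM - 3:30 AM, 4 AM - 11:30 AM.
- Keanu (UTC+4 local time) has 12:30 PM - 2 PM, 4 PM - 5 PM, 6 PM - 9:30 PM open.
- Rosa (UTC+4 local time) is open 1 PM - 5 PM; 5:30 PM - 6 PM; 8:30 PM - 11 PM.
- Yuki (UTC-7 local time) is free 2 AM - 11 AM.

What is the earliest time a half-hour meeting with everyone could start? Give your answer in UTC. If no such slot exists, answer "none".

09:00

Zara in UTC: 08:30-13:00, 16:00-19:00 (add 7h to convert from UTC-7).
Idris in UTC: 08:00-10:30, 11:00-18:30 (add 7h to convert from UTC-7).
Keanu in UTC: 08:30-10:00, 12:00-13:00, 14:00-17:30 (subtract 4h to convert from UTC+4).
Rosa in UTC: 09:00-13:00, 13:30-14:00, 16:30-19:00 (subtract 4h to convert from UTC+4).
Yuki in UTC: 09:00-18:00 (add 7h to convert from UTC-7).
Zara ∩ Idris: 08:30-10:30, 11:00-13:00, 16:00-18:30.
Zara ∩ Idris ∩ Keanu: 08:30-10:00, 12:00-13:00, 16:00-17:30.
Zara ∩ Idris ∩ Keanu ∩ Rosa: 09:00-10:00, 12:00-13:00, 16:30-17:30.
Zara ∩ Idris ∩ Keanu ∩ Rosa ∩ Yuki: 09:00-10:00, 12:00-13:00, 16:30-17:30.
The first common window of at least 30 minutes is 09:00-10:00, so the earliest start is 09:00.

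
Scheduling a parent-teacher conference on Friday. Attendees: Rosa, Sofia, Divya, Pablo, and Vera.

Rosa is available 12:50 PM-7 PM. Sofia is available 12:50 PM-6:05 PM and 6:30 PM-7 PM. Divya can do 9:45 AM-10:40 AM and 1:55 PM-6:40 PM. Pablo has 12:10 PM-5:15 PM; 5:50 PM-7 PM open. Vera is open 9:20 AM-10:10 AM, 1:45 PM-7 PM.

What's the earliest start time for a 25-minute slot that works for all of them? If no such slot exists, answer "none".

13:55

Rosa ∩ Sofia: 12:50-18:05, 18:30-19:00.
Rosa ∩ Sofia ∩ Divya: 13:55-18:05, 18:30-18:40.
Rosa ∩ Sofia ∩ Divya ∩ Pablo: 13:55-17:15, 17:50-18:05, 18:30-18:40.
Rosa ∩ Sofia ∩ Divya ∩ Pablo ∩ Vera: 13:55-17:15, 17:50-18:05, 18:30-18:40.
The first common window of at least 25 minutes is 13:55-17:15, so the earliest start is 13:55.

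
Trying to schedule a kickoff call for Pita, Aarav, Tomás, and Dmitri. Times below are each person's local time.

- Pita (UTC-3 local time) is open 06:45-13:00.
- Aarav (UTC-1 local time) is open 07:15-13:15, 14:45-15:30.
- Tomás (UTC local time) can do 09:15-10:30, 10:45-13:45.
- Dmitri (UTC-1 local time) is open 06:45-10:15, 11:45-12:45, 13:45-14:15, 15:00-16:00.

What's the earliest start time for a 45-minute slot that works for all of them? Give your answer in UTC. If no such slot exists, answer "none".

Pita in UTC: 09:45-16:00 (add 3h to convert from UTC-3).
Aarav in UTC: 08:15-14:15, 15:45-16:30 (add 1h to convert from UTC-1).
Tomás in UTC: 09:15-10:30, 10:45-13:45.
Dmitri in UTC: 07:45-11:15, 12:45-13:45, 14:45-15:15, 16:00-17:00 (add 1h to convert from UTC-1).
Pita ∩ Aarav: 09:45-14:15, 15:45-16:00.
Pita ∩ Aarav ∩ Tomás: 09:45-10:30, 10:45-13:45.
Pita ∩ Aarav ∩ Tomás ∩ Dmitri: 09:45-10:30, 10:45-11:15, 12:45-13:45.
Those are the intersection windows.
The first common window of at least 45 minutes is 09:45-10:30, so the earliest start is 09:45.

09:45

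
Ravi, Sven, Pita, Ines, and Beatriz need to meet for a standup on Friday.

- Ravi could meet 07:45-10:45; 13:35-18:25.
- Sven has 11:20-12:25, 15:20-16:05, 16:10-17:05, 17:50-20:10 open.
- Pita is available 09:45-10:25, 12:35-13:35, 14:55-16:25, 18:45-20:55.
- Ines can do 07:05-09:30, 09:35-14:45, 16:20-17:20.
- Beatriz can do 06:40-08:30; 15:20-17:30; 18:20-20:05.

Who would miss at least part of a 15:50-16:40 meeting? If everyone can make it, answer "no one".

Ines, Pita, Sven

Ravi: free for 15:50-16:40. Sven: not fully free for 15:50-16:40. Pita: not fully free for 15:50-16:40. Ines: not fully free for 15:50-16:40. Beatriz: free for 15:50-16:40.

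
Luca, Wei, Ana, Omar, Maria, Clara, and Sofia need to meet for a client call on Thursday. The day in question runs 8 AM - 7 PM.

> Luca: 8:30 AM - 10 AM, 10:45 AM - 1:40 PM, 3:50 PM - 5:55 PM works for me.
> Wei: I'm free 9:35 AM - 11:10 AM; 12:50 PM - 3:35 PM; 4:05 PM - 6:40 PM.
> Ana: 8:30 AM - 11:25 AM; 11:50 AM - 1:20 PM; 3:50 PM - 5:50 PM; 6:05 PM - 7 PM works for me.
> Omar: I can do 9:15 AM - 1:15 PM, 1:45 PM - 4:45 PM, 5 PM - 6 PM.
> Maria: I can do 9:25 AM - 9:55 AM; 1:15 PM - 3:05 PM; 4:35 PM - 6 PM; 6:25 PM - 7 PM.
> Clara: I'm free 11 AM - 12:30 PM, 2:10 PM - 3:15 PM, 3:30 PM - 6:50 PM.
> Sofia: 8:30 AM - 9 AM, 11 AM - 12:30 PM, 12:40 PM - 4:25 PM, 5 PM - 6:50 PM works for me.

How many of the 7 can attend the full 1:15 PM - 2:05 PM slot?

3

Wei, Maria, and Sofia can make the full 13:15-14:05 slot — that's 3.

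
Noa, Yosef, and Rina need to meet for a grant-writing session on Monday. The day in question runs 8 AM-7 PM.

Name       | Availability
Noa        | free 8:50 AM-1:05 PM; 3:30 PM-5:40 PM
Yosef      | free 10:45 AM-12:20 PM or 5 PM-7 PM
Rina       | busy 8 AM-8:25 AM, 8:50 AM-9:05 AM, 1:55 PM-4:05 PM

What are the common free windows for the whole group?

Noa free: 08:50-13:05, 15:30-17:40.
Yosef free: 10:45-12:20, 17:00-19:00.
Rina free: 08:25-08:50, 09:05-13:55, 16:05-19:00 (invert busy blocks within the working day).
Noa ∩ Yosef: 10:45-12:20, 17:00-17:40.
Noa ∩ Yosef ∩ Rina: 10:45-12:20, 17:00-17:40.

10:45-12:20, 17:00-17:40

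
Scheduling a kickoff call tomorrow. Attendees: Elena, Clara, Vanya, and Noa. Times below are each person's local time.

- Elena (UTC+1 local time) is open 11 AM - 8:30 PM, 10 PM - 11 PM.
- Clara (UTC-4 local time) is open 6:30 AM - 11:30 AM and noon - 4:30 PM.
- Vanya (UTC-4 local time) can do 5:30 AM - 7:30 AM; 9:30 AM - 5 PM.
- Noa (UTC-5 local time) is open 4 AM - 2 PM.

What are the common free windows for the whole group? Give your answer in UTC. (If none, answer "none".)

Elena in UTC: 10:00-19:30, 21:00-22:00 (subtract 1h to convert from UTC+1).
Clara in UTC: 10:30-15:30, 16:00-20:30 (add 4h to convert from UTC-4).
Vanya in UTC: 09:30-11:30, 13:30-21:00 (add 4h to convert from UTC-4).
Noa in UTC: 09:00-19:00 (add 5h to convert from UTC-5).
Elena ∩ Clara: 10:30-15:30, 16:00-19:30.
Elena ∩ Clara ∩ Vanya: 10:30-11:30, 13:30-15:30, 16:00-19:30.
Elena ∩ Clara ∩ Vanya ∩ Noa: 10:30-11:30, 13:30-15:30, 16:00-19:00.
So the common availability across everyone is 10:30-11:30, 13:30-15:30, 16:00-19:00.

10:30-11:30, 13:30-15:30, 16:00-19:00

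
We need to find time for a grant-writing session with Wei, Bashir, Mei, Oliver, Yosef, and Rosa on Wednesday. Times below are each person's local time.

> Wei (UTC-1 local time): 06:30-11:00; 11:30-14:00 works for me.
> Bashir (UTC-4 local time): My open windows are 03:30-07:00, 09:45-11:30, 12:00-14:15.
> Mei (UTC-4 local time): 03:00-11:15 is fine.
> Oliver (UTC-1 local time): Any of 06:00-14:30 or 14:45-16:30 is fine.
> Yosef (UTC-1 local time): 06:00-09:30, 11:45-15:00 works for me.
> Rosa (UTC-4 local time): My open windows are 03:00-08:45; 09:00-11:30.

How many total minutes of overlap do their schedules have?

255

Wei in UTC: 07:30-12:00, 12:30-15:00 (add 1h to convert from UTC-1).
Bashir in UTC: 07:30-11:00, 13:45-15:30, 16:00-18:15 (add 4h to convert from UTC-4).
Mei in UTC: 07:00-15:15 (add 4h to convert from UTC-4).
Oliver in UTC: 07:00-15:30, 15:45-17:30 (add 1h to convert from UTC-1).
Yosef in UTC: 07:00-10:30, 12:45-16:00 (add 1h to convert from UTC-1).
Rosa in UTC: 07:00-12:45, 13:00-15:30 (add 4h to convert from UTC-4).
Wei ∩ Bashir: 07:30-11:00, 13:45-15:00.
Wei ∩ Bashir ∩ Mei: 07:30-11:00, 13:45-15:00.
Wei ∩ Bashir ∩ Mei ∩ Oliver: 07:30-11:00, 13:45-15:00.
Wei ∩ Bashir ∩ Mei ∩ Oliver ∩ Yosef: 07:30-10:30, 13:45-15:00.
Wei ∩ Bashir ∩ Mei ∩ Oliver ∩ Yosef ∩ Rosa: 07:30-10:30, 13:45-15:00.
Summing the common windows: 180 + 75 = 255 minutes.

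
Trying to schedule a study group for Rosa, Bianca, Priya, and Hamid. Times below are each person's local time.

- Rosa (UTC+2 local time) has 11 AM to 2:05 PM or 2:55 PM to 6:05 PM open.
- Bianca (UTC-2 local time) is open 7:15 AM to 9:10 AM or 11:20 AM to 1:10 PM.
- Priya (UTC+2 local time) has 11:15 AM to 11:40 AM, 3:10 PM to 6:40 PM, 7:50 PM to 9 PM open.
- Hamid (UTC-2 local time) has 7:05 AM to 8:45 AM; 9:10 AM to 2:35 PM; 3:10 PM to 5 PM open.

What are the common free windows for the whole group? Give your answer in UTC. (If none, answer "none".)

Rosa in UTC: 09:00-12:05, 12:55-16:05 (subtract 2h to convert from UTC+2).
Bianca in UTC: 09:15-11:10, 13:20-15:10 (add 2h to convert from UTC-2).
Priya in UTC: 09:15-09:40, 13:10-16:40, 17:50-19:00 (subtract 2h to convert from UTC+2).
Hamid in UTC: 09:05-10:45, 11:10-16:35, 17:10-19:00 (add 2h to convert from UTC-2).
Rosa ∩ Bianca: 09:15-11:10, 13:20-15:10.
Rosa ∩ Bianca ∩ Priya: 09:15-09:40, 13:20-15:10.
Rosa ∩ Bianca ∩ Priya ∩ Hamid: 09:15-09:40, 13:20-15:10.
Those are the intersection windows.

09:15-09:40, 13:20-15:10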